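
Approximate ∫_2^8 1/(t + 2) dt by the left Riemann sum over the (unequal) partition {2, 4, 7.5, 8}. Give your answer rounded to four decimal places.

Subinterval widths: 2, 3.5, 0.5.
Left endpoints: 2, 4, 7.5.
f(2) = 0.25, f(4) = 1/6, f(7.5) = 2/19.
Sum = Σ Δt_i · f(t_i).
Sum ≈ 1.1360.

1.1360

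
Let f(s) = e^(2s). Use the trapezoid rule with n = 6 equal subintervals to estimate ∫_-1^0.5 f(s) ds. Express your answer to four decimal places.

Δs = (0.5 − (-1))/6 = 0.25.
f(-1) ≈ 0.1353, f(-0.75) ≈ 0.2231, f(-0.5) ≈ 0.3679, f(-0.25) ≈ 0.6065, f(0) ≈ 1.0000, f(0.25) ≈ 1.6487, f(0.5) ≈ 2.7183.
T_6 = (Δs/2)·[f(s_0) + 2f(s_1) + ... + 2f(s_{5}) + f(s_6)].
Sum ≈ 1.3183.

1.3183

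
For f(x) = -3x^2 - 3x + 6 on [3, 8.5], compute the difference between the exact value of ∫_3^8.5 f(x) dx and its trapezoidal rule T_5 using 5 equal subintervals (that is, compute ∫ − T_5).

Exact integral: ∫_3^8.5 f(x) dx = -649.
T_5 = -652.3275.
Error = -649 − (-652.3275) = 3.3275.

3.3275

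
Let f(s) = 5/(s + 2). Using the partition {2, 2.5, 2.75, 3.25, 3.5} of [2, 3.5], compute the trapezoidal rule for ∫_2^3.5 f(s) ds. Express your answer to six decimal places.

Subinterval widths: 0.5, 0.25, 0.5, 0.25.
f(2) = 1.25, f(2.5) = 10/9, f(2.75) = 20/19, f(3.25) = 20/21, f(3.5) = 10/11.
On each subinterval the trapezoid contributes (Δs_i/2)·[f(s_{i-1}) + f(s_i)].
Sum ≈ 1.594683.

1.594683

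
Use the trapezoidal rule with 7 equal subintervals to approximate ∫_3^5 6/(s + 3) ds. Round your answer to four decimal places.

Δs = (5 − 3)/7 = 2/7.
f(3) = 1, f(23/7) = 21/22, f(25/7) = 21/23, f(27/7) = 0.875, f(29/7) = 0.84, f(31/7) = 21/26, f(33/7) = 7/9, f(5) = 0.75.
T_7 = (Δs/2)·[f(s_0) + 2f(s_1) + ... + 2f(s_{6}) + f(s_7)].
Sum ≈ 1.7266.

1.7266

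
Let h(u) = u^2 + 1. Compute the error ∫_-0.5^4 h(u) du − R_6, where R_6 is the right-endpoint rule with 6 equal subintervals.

Exact integral: ∫_-0.5^4 h(u) du = 25.875.
R_6 = 32.203125.
Error = 25.875 − 32.203125 = -6.328125.

-6.328125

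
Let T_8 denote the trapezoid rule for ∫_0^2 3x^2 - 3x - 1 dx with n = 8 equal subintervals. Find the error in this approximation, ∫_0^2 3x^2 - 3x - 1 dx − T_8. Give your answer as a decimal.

Exact integral: ∫_0^2 f(x) dx = 0.
T_8 = 0.0625.
Error = 0 − 0.0625 = -0.0625.

-0.0625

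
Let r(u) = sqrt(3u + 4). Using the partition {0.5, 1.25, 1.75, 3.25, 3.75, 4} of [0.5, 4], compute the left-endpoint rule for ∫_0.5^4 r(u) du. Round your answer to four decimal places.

Subinterval widths: 0.75, 0.5, 1.5, 0.5, 0.25.
Left endpoints: 0.5, 1.25, 1.75, 3.25, 3.75.
r(0.5) ≈ 2.3452, r(1.25) ≈ 2.7839, r(1.75) ≈ 3.0414, r(3.25) ≈ 3.7081, r(3.75) ≈ 3.9051.
Sum = Σ Δu_i · r(u_i).
Sum ≈ 10.5432.

10.5432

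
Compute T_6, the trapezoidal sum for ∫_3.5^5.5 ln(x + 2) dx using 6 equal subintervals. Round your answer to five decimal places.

3.73521

Δx = (5.5 − 3.5)/6 = 1/3.
f(3.5) ≈ 1.70475, f(23/6) ≈ 1.76359, f(25/6) ≈ 1.81916, f(4.5) ≈ 1.87180, f(29/6) ≈ 1.92181, f(31/6) ≈ 1.96944, f(5.5) ≈ 2.01490.
T_6 = (Δx/2)·[f(x_0) + 2f(x_1) + ... + 2f(x_{5}) + f(x_6)].
Sum ≈ 3.73521.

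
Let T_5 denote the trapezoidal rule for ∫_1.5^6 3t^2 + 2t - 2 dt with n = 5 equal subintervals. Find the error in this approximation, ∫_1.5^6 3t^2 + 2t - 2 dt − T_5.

Exact integral: ∫_1.5^6 f(t) dt = 237.375.
T_5 = 239.1975.
Error = 237.375 − 239.1975 = -1.8225.

-1.8225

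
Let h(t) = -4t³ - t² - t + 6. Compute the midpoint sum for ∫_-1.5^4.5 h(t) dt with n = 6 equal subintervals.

Δt = (4.5 − (-1.5))/6 = 1.
Midpoints: -1, 0, 1, 2, 3, 4.
h(-1) = 10, h(0) = 6, h(1) = 0, h(2) = -32, h(3) = -114, h(4) = -270.
Sum = Δt · [h(-1) + h(0) + h(1) + ...].
Sum = -400.

-400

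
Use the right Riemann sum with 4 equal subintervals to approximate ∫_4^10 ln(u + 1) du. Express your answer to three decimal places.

12.901

Δu = (10 − 4)/4 = 1.5.
Right endpoints: 5.5, 7, 8.5, 10.
f(5.5) ≈ 1.872, f(7) ≈ 2.079, f(8.5) ≈ 2.251, f(10) ≈ 2.398.
Sum = Δu · [f(5.5) + f(7) + f(8.5) + f(10)].
Sum ≈ 12.901.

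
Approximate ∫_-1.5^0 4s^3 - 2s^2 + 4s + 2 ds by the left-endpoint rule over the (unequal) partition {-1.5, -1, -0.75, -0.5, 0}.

Subinterval widths: 0.5, 0.25, 0.25, 0.5.
Left endpoints: -1.5, -1, -0.75, -0.5.
f(-1.5) = -22, f(-1) = -8, f(-0.75) = -3.8125, f(-0.5) = -1.
Sum = Σ Δs_i · f(s_i).
Sum = -14.453125.

-14.453125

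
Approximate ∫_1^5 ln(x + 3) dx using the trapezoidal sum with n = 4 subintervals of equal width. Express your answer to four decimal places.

7.0800

Δx = (5 − 1)/4 = 1.
f(1) ≈ 1.3863, f(2) ≈ 1.6094, f(3) ≈ 1.7918, f(4) ≈ 1.9459, f(5) ≈ 2.0794.
T_4 = (Δx/2)·[f(x_0) + 2f(x_1) + 2f(x_2) + 2f(x_3) + f(x_4)].
Sum ≈ 7.0800.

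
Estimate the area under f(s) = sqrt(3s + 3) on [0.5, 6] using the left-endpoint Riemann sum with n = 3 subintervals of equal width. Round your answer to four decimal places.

16.9044

Δs = (6 − 0.5)/3 = 11/6.
Left endpoints: 0.5, 7/3, 25/6.
f(0.5) ≈ 2.1213, f(7/3) ≈ 3.1623, f(25/6) ≈ 3.9370.
Sum = Δs · [f(0.5) + f(7/3) + f(25/6)].
Sum ≈ 16.9044.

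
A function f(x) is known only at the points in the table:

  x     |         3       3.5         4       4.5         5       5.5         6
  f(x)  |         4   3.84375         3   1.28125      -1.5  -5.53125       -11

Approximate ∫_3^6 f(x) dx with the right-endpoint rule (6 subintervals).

Δx = 0.5.
Sum = 0.5·[3.84375 + 3 + 1.28125 + (-1.5) + (-5.53125) + (-11)] = -4.953125.

-4.953125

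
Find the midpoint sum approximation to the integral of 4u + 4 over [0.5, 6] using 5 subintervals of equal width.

Δu = (6 − 0.5)/5 = 1.1.
Midpoints: 1.05, 2.15, 3.25, 4.35, 5.45.
f(1.05) = 8.2, f(2.15) = 12.6, f(3.25) = 17, f(4.35) = 21.4, f(5.45) = 25.8.
Sum = Δu · [f(1.05) + f(2.15) + f(3.25) + f(4.35) + f(5.45)].
Sum = 93.5.

93.5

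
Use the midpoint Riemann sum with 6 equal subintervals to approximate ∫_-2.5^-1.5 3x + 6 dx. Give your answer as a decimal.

Δx = (-1.5 − (-2.5))/6 = 1/6.
Midpoints: -29/12, -2.25, -25/12, -23/12, -1.75, -19/12.
f(-29/12) = -1.25, f(-2.25) = -0.75, f(-25/12) = -0.25, f(-23/12) = 0.25, f(-1.75) = 0.75, f(-19/12) = 1.25.
Sum = Δx · [f(-29/12) + f(-2.25) + f(-25/12) + ...].
Sum = 0.

0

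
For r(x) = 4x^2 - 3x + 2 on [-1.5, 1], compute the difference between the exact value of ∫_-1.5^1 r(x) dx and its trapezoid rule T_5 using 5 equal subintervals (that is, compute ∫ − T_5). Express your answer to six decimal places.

Exact integral: ∫_-1.5^1 r(x) dx ≈ 12.70833333.
T_5 = 13.125.
Error ≈ 12.70833333 − 13.125 ≈ -0.416667.

-0.416667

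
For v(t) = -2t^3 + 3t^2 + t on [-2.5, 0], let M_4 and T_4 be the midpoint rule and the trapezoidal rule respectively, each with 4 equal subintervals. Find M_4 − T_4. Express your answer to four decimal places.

-2.5635

M_4 ≈ 31.176758.
T_4 ≈ 33.740234.
M_4 − T_4 ≈ -2.5635.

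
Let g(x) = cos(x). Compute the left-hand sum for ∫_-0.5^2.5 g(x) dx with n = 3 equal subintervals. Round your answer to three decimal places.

1.826

Δx = (2.5 − (-0.5))/3 = 1.
Left endpoints: -0.5, 0.5, 1.5.
g(-0.5) ≈ 0.878, g(0.5) ≈ 0.878, g(1.5) ≈ 0.071.
Sum = Δx · [g(-0.5) + g(0.5) + g(1.5)].
Sum ≈ 1.826.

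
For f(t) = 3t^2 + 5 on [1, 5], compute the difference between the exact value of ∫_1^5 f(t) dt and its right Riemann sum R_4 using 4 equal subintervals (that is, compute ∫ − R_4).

-38

Exact integral: ∫_1^5 f(t) dt = 144.
R_4 = 182.
Error = 144 − 182 = -38.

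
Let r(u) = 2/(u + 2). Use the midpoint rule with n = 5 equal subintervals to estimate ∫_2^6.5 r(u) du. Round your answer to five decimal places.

1.50429

Δu = (6.5 − 2)/5 = 0.9.
Midpoints: 2.45, 3.35, 4.25, 5.15, 6.05.
r(2.45) = 40/89, r(3.35) = 40/107, r(4.25) = 0.32, r(5.15) = 40/143, r(6.05) = 40/161.
Sum = Δu · [r(2.45) + r(3.35) + r(4.25) + r(5.15) + r(6.05)].
Sum ≈ 1.50429.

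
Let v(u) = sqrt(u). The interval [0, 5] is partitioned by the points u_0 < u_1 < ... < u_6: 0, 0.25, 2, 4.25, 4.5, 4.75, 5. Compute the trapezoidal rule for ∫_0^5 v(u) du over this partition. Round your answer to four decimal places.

7.2601

Subinterval widths: 0.25, 1.75, 2.25, 0.25, 0.25, 0.25.
v(0) ≈ 0.0000, v(0.25) ≈ 0.5000, v(2) ≈ 1.4142, v(4.25) ≈ 2.0616, v(4.5) ≈ 2.1213, v(4.75) ≈ 2.1794, v(5) ≈ 2.2361.
On each subinterval the trapezoid contributes (Δu_i/2)·[v(u_{i-1}) + v(u_i)].
Sum ≈ 7.2601.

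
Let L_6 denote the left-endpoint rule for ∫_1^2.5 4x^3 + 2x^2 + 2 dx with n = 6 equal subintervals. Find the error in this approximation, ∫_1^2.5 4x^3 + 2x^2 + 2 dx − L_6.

8.265625

Exact integral: ∫_1^2.5 f(x) dx = 50.8125.
L_6 = 42.546875.
Error = 50.8125 − 42.546875 = 8.265625.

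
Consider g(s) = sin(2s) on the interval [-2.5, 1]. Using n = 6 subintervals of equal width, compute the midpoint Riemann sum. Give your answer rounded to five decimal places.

0.37057

Δs = (1 − (-2.5))/6 = 7/12.
Midpoints: -53/24, -1.625, -25/24, -11/24, 0.125, 17/24.
g(-53/24) ≈ 0.95659, g(-1.625) ≈ 0.10820, g(-25/24) ≈ -0.87150, g(-11/24) ≈ -0.79358, g(0.125) ≈ 0.24740, g(17/24) ≈ 0.98815.
Sum = Δs · [g(-53/24) + g(-1.625) + g(-25/24) + ...].
Sum ≈ 0.37057.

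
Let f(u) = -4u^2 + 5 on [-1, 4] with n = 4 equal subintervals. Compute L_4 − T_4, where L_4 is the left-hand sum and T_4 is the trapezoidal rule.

L_4 = -29.375.
T_4 = -66.875.
L_4 − T_4 = 37.5.

37.5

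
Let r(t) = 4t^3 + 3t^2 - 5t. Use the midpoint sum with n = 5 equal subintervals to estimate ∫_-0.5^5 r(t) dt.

Δt = (5 − (-0.5))/5 = 1.1.
Midpoints: 0.05, 1.15, 2.25, 3.35, 4.45.
r(0.05) = -0.242, r(1.15) = 4.301, r(2.25) = 49.5, r(3.35) = 167.299, r(4.45) = 389.642.
Sum = Δt · [r(0.05) + r(1.15) + r(2.25) + r(3.35) + r(4.45)].
Sum = 671.55.

671.55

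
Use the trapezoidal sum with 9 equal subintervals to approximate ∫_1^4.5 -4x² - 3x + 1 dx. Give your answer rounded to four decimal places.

-145.8945

Δx = (4.5 − 1)/9 = 7/18.
f(1) = -6, f(25/18) = -1763/162, f(16/9) = -1375/81, f(13/6) = -437/18, f(23/9) = -2656/81, f(53/18) = -6887/162, f(10/3) = -481/9, f(67/18) = -10625/162, f(37/9) = -6394/81, f(4.5) = -93.5.
T_9 = (Δx/2)·[f(x_0) + 2f(x_1) + ... + 2f(x_{8}) + f(x_9)].
Sum ≈ -145.8945.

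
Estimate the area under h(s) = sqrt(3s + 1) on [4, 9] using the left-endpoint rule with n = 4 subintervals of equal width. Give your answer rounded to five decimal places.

21.43794

Δs = (9 − 4)/4 = 1.25.
Left endpoints: 4, 5.25, 6.5, 7.75.
h(4) ≈ 3.60555, h(5.25) ≈ 4.09268, h(6.5) ≈ 4.52769, h(7.75) ≈ 4.92443.
Sum = Δs · [h(4) + h(5.25) + h(6.5) + h(7.75)].
Sum ≈ 21.43794.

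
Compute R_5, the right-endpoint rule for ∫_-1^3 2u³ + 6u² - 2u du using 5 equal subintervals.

131.52

Δu = (3 − (-1))/5 = 0.8.
Right endpoints: -0.2, 0.6, 1.4, 2.2, 3.
f(-0.2) = 0.624, f(0.6) = 1.392, f(1.4) = 14.448, f(2.2) = 45.936, f(3) = 102.
Sum = Δu · [f(-0.2) + f(0.6) + f(1.4) + f(2.2) + f(3)].
Sum = 131.52.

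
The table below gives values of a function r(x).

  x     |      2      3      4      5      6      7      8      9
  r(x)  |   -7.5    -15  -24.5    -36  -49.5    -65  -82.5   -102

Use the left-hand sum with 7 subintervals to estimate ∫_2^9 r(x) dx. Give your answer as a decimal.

-280

Δx = 1.
Sum = 1·[(-7.5) + (-15) + (-24.5) + (-36) + (-49.5) + (-65) + (-82.5)] = -280.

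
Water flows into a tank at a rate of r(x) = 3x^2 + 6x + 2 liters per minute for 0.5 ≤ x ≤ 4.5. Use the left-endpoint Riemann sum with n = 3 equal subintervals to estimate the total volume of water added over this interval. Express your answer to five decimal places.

106.55556

Δx = (4.5 − 0.5)/3 = 4/3.
Left endpoints: 0.5, 11/6, 19/6.
r(0.5) = 5.75, r(11/6) = 277/12, r(19/6) = 613/12.
Sum = Δx · [r(0.5) + r(11/6) + r(19/6)].
Sum ≈ 106.55556.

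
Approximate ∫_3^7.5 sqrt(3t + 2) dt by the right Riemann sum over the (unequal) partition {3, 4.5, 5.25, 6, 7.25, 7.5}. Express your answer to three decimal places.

19.749

Subinterval widths: 1.5, 0.75, 0.75, 1.25, 0.25.
Right endpoints: 4.5, 5.25, 6, 7.25, 7.5.
f(4.5) ≈ 3.937, f(5.25) ≈ 4.213, f(6) ≈ 4.472, f(7.25) ≈ 4.873, f(7.5) ≈ 4.950.
Sum = Σ Δt_i · f(t_i).
Sum ≈ 19.749.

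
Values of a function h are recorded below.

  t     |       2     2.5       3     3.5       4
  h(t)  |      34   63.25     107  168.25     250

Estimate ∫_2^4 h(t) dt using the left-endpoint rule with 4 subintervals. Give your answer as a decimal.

186.25

Δt = 0.5.
Sum = 0.5·[34 + 63.25 + 107 + 168.25] = 186.25.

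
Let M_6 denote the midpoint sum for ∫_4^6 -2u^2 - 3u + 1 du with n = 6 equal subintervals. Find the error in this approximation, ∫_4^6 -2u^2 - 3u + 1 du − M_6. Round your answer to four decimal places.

-0.0370

Exact integral: ∫_4^6 f(u) du ≈ -129.333333.
M_6 ≈ -129.296296.
Error ≈ -129.333333 − (-129.296296) ≈ -0.0370.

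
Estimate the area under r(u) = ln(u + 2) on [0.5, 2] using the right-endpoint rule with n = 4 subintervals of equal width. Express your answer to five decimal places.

Δu = (2 − 0.5)/4 = 0.375.
Right endpoints: 0.875, 1.25, 1.625, 2.
r(0.875) ≈ 1.05605, r(1.25) ≈ 1.17865, r(1.625) ≈ 1.28785, r(2) ≈ 1.38629.
Sum = Δu · [r(0.875) + r(1.25) + r(1.625) + r(2)].
Sum ≈ 1.84082.

1.84082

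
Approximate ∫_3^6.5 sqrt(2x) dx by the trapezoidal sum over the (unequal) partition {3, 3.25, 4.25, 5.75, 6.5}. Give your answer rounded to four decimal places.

Subinterval widths: 0.25, 1, 1.5, 0.75.
f(3) ≈ 2.4495, f(3.25) ≈ 2.5495, f(4.25) ≈ 2.9155, f(5.75) ≈ 3.3912, f(6.5) ≈ 3.6056.
On each subinterval the trapezoid contributes (Δx_i/2)·[f(x_{i-1}) + f(x_i)].
Sum ≈ 10.7111.

10.7111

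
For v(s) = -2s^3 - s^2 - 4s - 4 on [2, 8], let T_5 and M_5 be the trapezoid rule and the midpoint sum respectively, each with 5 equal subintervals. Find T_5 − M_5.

T_5 = -2396.64.
M_5 = -2329.68.
T_5 − M_5 = -66.96.

-66.96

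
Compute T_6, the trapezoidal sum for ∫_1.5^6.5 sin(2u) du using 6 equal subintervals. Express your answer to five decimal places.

-0.71822

Δu = (6.5 − 1.5)/6 = 5/6.
f(1.5) ≈ 0.14112, f(7/3) ≈ -0.99895, f(19/6) ≈ 0.05013, f(4) ≈ 0.98936, f(29/6) ≈ -0.23954, f(17/3) ≈ -0.94350, f(6.5) ≈ 0.42017.
T_6 = (Δu/2)·[f(u_0) + 2f(u_1) + ... + 2f(u_{5}) + f(u_6)].
Sum ≈ -0.71822.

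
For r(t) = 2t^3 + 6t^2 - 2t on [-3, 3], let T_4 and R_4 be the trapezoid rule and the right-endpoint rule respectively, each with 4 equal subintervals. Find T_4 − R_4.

-72

T_4 = 121.5.
R_4 = 193.5.
T_4 − R_4 = -72.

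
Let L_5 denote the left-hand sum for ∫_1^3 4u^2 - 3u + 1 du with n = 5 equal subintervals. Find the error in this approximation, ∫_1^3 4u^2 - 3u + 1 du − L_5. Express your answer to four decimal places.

Exact integral: ∫_1^3 f(u) du ≈ 24.666667.
L_5 = 19.68.
Error ≈ 24.666667 − 19.68 ≈ 4.9867.

4.9867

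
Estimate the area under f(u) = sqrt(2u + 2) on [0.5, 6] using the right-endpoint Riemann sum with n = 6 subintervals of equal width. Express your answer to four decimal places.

Δu = (6 − 0.5)/6 = 11/12.
Right endpoints: 17/12, 7/3, 3.25, 25/6, 61/12, 6.
f(17/12) ≈ 2.1985, f(7/3) ≈ 2.5820, f(3.25) ≈ 2.9155, f(25/6) ≈ 3.2146, f(61/12) ≈ 3.4881, f(6) ≈ 3.7417.
Sum = Δu · [f(17/12) + f(7/3) + f(3.25) + ...].
Sum ≈ 16.6285.

16.6285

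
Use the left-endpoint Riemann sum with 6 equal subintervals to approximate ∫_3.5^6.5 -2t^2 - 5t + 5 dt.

Δt = (6.5 − 3.5)/6 = 0.5.
Left endpoints: 3.5, 4, 4.5, 5, 5.5, 6.
f(3.5) = -37, f(4) = -47, f(4.5) = -58, f(5) = -70, f(5.5) = -83, f(6) = -97.
Sum = Δt · [f(3.5) + f(4) + f(4.5) + ...].
Sum = -196.

-196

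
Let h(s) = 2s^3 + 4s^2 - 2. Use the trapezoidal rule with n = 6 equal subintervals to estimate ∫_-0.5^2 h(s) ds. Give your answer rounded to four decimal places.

Δs = (2 − (-0.5))/6 = 5/12.
h(-0.5) = -1.25, h(-1/12) = -1705/864, h(1/3) = -40/27, h(0.75) = 1.09375, h(7/6) = 715/108, h(19/12) = 13795/864, h(2) = 30.
T_6 = (Δs/2)·[h(s_0) + 2h(s_1) + ... + 2h(s_{5}) + h(s_6)].
Sum ≈ 14.4170.

14.4170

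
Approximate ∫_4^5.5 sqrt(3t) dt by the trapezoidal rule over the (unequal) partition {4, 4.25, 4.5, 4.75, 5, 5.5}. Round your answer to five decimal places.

Subinterval widths: 0.25, 0.25, 0.25, 0.25, 0.5.
f(4) ≈ 3.46410, f(4.25) ≈ 3.57071, f(4.5) ≈ 3.67423, f(4.75) ≈ 3.77492, f(5) ≈ 3.87298, f(5.5) ≈ 4.06202.
On each subinterval the trapezoid contributes (Δt_i/2)·[f(t_{i-1}) + f(t_i)].
Sum ≈ 5.65585.

5.65585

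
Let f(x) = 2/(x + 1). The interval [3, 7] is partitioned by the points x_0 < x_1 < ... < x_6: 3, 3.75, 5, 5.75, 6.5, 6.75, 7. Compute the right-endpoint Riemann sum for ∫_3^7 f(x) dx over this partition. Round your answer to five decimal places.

Subinterval widths: 0.75, 1.25, 0.75, 0.75, 0.25, 0.25.
Right endpoints: 3.75, 5, 5.75, 6.5, 6.75, 7.
f(3.75) = 8/19, f(5) = 1/3, f(5.75) = 8/27, f(6.5) = 4/15, f(6.75) = 8/31, f(7) = 0.25.
Sum = Σ Δx_i · f(x_i).
Sum ≈ 1.28169.

1.28169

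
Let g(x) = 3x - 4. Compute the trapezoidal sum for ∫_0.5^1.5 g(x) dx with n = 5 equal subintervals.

-1

Δx = (1.5 − 0.5)/5 = 0.2.
g(0.5) = -2.5, g(0.7) = -1.9, g(0.9) = -1.3, g(1.1) = -0.7, g(1.3) = -0.1, g(1.5) = 0.5.
T_5 = (Δx/2)·[g(x_0) + 2g(x_1) + ... + 2g(x_{4}) + g(x_5)].
Sum = -1.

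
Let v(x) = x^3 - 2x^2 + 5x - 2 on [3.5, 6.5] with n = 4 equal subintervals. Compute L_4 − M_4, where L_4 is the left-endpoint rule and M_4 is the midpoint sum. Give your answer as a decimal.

-64.546875

L_4 = 256.875.
M_4 = 321.421875.
L_4 − M_4 = -64.546875.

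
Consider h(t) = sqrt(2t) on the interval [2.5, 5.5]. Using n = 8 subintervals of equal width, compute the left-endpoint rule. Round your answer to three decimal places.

8.230

Δt = (5.5 − 2.5)/8 = 0.375.
Left endpoints: 2.5, 2.875, 3.25, 3.625, 4, 4.375, 4.75, 5.125.
h(2.5) ≈ 2.236, h(2.875) ≈ 2.398, h(3.25) ≈ 2.550, h(3.625) ≈ 2.693, h(4) ≈ 2.828, h(4.375) ≈ 2.958, h(4.75) ≈ 3.082, h(5.125) ≈ 3.202.
Sum = Δt · [h(2.5) + h(2.875) + h(3.25) + ...].
Sum ≈ 8.230.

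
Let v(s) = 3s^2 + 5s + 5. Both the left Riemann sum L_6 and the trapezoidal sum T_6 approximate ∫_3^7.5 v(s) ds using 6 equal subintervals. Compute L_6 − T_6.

-61.59375

L_6 = 475.171875.
T_6 = 536.765625.
L_6 − T_6 = -61.59375.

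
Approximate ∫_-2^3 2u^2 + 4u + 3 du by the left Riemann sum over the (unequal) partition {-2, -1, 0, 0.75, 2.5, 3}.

31.46875

Subinterval widths: 1, 1, 0.75, 1.75, 0.5.
Left endpoints: -2, -1, 0, 0.75, 2.5.
f(-2) = 3, f(-1) = 1, f(0) = 3, f(0.75) = 7.125, f(2.5) = 25.5.
Sum = Σ Δu_i · f(u_i).
Sum = 31.46875.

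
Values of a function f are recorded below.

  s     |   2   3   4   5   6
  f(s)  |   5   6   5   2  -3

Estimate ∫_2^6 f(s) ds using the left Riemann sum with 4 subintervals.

Δs = 1.
Sum = 1·[5 + 6 + 5 + 2] = 18.

18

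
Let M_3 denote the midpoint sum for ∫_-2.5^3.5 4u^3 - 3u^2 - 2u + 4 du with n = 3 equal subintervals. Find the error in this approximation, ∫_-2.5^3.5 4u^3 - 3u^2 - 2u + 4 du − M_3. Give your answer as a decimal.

Exact integral: ∫_-2.5^3.5 f(u) du = 70.5.
M_3 = 64.5.
Error = 70.5 − 64.5 = 6.

6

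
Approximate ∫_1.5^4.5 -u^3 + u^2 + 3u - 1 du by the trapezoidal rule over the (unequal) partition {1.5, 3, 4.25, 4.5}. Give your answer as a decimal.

-54.48046875

Subinterval widths: 1.5, 1.25, 0.25.
f(1.5) = 2.375, f(3) = -10, f(4.25) = -46.953125, f(4.5) = -58.375.
On each subinterval the trapezoid contributes (Δu_i/2)·[f(u_{i-1}) + f(u_i)].
Sum = -54.48046875.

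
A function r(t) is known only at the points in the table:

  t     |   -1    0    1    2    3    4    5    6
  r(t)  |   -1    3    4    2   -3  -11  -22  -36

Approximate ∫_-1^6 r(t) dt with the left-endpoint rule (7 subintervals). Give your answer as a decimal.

Δt = 1.
Sum = 1·[(-1) + 3 + 4 + 2 + (-3) + (-11) + (-22)] = -28.

-28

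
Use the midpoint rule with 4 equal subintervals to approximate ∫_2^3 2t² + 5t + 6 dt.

Δt = (3 − 2)/4 = 0.25.
Midpoints: 2.125, 2.375, 2.625, 2.875.
f(2.125) = 25.65625, f(2.375) = 29.15625, f(2.625) = 32.90625, f(2.875) = 36.90625.
Sum = Δt · [f(2.125) + f(2.375) + f(2.625) + f(2.875)].
Sum = 31.15625.

31.15625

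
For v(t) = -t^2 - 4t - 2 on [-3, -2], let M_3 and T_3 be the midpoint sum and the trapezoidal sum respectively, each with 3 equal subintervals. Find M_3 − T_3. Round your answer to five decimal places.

0.02778

M_3 ≈ 1.6759259.
T_3 ≈ 1.6481481.
M_3 − T_3 ≈ 0.02778.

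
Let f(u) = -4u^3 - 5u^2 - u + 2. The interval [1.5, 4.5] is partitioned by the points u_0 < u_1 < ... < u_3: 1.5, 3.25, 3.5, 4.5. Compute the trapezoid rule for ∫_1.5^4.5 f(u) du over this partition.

-593.125

Subinterval widths: 1.75, 0.25, 1.
f(1.5) = -24.25, f(3.25) = -191.375, f(3.5) = -234.25, f(4.5) = -468.25.
On each subinterval the trapezoid contributes (Δu_i/2)·[f(u_{i-1}) + f(u_i)].
Sum = -593.125.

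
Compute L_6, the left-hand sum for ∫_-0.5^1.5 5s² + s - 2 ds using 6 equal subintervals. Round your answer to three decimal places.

1.019

Δs = (1.5 − (-0.5))/6 = 1/3.
Left endpoints: -0.5, -1/6, 1/6, 0.5, 5/6, 7/6.
f(-0.5) = -1.25, f(-1/6) = -73/36, f(1/6) = -61/36, f(0.5) = -0.25, f(5/6) = 83/36, f(7/6) = 215/36.
Sum = Δs · [f(-0.5) + f(-1/6) + f(1/6) + ...].
Sum ≈ 1.019.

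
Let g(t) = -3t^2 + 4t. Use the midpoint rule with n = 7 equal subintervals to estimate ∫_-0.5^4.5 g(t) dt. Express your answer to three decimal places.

-50.612

Δt = (4.5 − (-0.5))/7 = 5/7.
Midpoints: -1/7, 4/7, 9/7, 2, 19/7, 24/7, 29/7.
g(-1/7) = -31/49, g(4/7) = 64/49, g(9/7) = 9/49, g(2) = -4, g(19/7) = -551/49, g(24/7) = -1056/49, g(29/7) = -1711/49.
Sum = Δt · [g(-1/7) + g(4/7) + g(9/7) + ...].
Sum ≈ -50.612.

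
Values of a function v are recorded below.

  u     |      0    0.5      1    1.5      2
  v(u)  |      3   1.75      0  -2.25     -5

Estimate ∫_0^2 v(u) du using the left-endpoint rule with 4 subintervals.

1.25

Δu = 0.5.
Sum = 0.5·[3 + 1.75 + 0 + (-2.25)] = 1.25.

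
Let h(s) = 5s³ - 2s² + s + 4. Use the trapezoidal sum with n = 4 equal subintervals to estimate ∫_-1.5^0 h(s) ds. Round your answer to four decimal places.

Δs = (0 − (-1.5))/4 = 0.375.
h(-1.5) = -18.875, h(-1.125) = -3469/512, h(-0.75) = 0.015625, h(-0.375) = 1577/512, h(0) = 4.
T_4 = (Δs/2)·[h(s_0) + 2h(s_1) + 2h(s_2) + 2h(s_3) + h(s_4)].
Sum ≈ -4.1689.

-4.1689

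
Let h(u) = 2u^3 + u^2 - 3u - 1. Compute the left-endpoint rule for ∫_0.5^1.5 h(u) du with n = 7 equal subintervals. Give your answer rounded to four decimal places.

Δu = (1.5 − 0.5)/7 = 1/7.
Left endpoints: 0.5, 9/14, 11/14, 13/14, 15/14, 17/14, 19/14.
h(0.5) = -2, h(9/14) = -1361/686, h(11/14) = -607/343, h(13/14) = -907/686, h(15/14) = -208/343, h(17/14) = 283/686, h(19/14) = 607/343.
Sum = Δu · [h(0.5) + h(9/14) + h(11/14) + ...].
Sum ≈ -0.7857.

-0.7857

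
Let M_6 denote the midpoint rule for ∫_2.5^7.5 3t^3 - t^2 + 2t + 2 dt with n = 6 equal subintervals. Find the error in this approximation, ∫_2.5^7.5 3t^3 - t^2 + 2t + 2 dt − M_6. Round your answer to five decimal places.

Exact integral: ∫_2.5^7.5 f(t) dt ≈ 2268.3333333.
M_6 ≈ 2255.6018519.
Error ≈ 2268.3333333 − 2255.6018519 ≈ 12.73148.

12.73148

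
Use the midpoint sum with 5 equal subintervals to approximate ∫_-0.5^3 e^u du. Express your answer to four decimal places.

19.0869

Δu = (3 − (-0.5))/5 = 0.7.
Midpoints: -0.15, 0.55, 1.25, 1.95, 2.65.
f(-0.15) ≈ 0.8607, f(0.55) ≈ 1.7333, f(1.25) ≈ 3.4903, f(1.95) ≈ 7.0287, f(2.65) ≈ 14.1540.
Sum = Δu · [f(-0.15) + f(0.55) + f(1.25) + f(1.95) + f(2.65)].
Sum ≈ 19.0869.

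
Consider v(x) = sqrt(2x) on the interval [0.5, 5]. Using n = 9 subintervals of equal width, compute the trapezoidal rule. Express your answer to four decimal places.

10.1936

Δx = (5 − 0.5)/9 = 0.5.
v(0.5) ≈ 1.0000, v(1) ≈ 1.4142, v(1.5) ≈ 1.7321, v(2) ≈ 2.0000, v(2.5) ≈ 2.2361, v(3) ≈ 2.4495, v(3.5) ≈ 2.6458, v(4) ≈ 2.8284, v(4.5) ≈ 3.0000, v(5) ≈ 3.1623.
T_9 = (Δx/2)·[v(x_0) + 2v(x_1) + ... + 2v(x_{8}) + v(x_9)].
Sum ≈ 10.1936.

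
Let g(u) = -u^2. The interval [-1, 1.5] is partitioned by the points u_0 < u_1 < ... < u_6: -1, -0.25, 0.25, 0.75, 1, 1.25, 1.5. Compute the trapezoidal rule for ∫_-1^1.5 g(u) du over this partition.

-1.578125

Subinterval widths: 0.75, 0.5, 0.5, 0.25, 0.25, 0.25.
g(-1) = -1, g(-0.25) = -0.0625, g(0.25) = -0.0625, g(0.75) = -0.5625, g(1) = -1, g(1.25) = -1.5625, g(1.5) = -2.25.
On each subinterval the trapezoid contributes (Δu_i/2)·[g(u_{i-1}) + g(u_i)].
Sum = -1.578125.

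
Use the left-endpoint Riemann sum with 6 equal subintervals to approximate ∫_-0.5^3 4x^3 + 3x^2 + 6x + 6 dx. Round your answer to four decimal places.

Δx = (3 − (-0.5))/6 = 7/12.
Left endpoints: -0.5, 1/12, 2/3, 1.25, 11/6, 29/12.
f(-0.5) = 3.25, f(1/12) = 1409/216, f(2/3) = 338/27, f(1.25) = 26, f(11/6) = 5587/108, f(29/12) = 20407/216.
Sum = Δx · [f(-0.5) + f(1/12) + f(2/3) + ...].
Sum ≈ 113.4583.

113.4583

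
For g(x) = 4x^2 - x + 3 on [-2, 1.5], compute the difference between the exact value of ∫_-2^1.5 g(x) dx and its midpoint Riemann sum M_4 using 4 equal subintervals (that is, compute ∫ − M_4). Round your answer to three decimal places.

0.893

Exact integral: ∫_-2^1.5 g(x) dx ≈ 26.54167.
M_4 = 25.6484375.
Error ≈ 26.54167 − 25.6484375 ≈ 0.893.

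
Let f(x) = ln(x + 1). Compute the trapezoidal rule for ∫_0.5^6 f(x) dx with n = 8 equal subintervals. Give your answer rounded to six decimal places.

Δx = (6 − 0.5)/8 = 0.6875.
f(0.5) ≈ 0.405465, f(1.1875) ≈ 0.782759, f(1.875) ≈ 1.056053, f(2.5625) ≈ 1.270463, f(3.25) ≈ 1.446919, f(3.9375) ≈ 1.596859, f(4.625) ≈ 1.727221, f(5.3125) ≈ 1.842532, f(6) ≈ 1.945910.
T_8 = (Δx/2)·[f(x_0) + 2f(x_1) + ... + 2f(x_{7}) + f(x_8)].
Sum ≈ 7.492714.

7.492714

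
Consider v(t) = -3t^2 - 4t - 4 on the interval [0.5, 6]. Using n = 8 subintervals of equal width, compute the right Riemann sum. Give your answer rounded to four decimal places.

-355.1045

Δt = (6 − 0.5)/8 = 0.6875.
Right endpoints: 1.1875, 1.875, 2.5625, 3.25, 3.9375, 4.625, 5.3125, 6.
v(1.1875) = -12.98046875, v(1.875) = -22.046875, v(2.5625) = -33.94921875, v(3.25) = -48.6875, v(3.9375) = -66.26171875, v(4.625) = -86.671875, v(5.3125) = -109.91796875, v(6) = -136.
Sum = Δt · [v(1.1875) + v(1.875) + v(2.5625) + ...].
Sum ≈ -355.1045.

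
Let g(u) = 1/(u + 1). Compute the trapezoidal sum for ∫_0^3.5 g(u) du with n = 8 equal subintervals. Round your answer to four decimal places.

Δu = (3.5 − 0)/8 = 0.4375.
g(0) = 1, g(0.4375) = 16/23, g(0.875) = 8/15, g(1.3125) = 16/37, g(1.75) = 4/11, g(2.1875) = 16/51, g(2.625) = 8/29, g(3.0625) = 16/65, g(3.5) = 2/9.
T_8 = (Δu/2)·[g(u_0) + 2g(u_1) + ... + 2g(u_{7}) + g(u_8)].
Sum ≈ 1.5190.

1.5190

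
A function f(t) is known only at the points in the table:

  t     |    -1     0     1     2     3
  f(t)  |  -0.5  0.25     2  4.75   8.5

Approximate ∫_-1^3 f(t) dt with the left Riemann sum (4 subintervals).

Δt = 1.
Sum = 1·[(-0.5) + 0.25 + 2 + 4.75] = 6.5.

6.5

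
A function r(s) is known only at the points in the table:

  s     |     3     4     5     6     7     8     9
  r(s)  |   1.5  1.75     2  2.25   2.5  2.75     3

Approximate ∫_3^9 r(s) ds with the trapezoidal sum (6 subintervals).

13.5

Δs = 1.
T_6 = (1/2)·[1.5 + 2·1.75 + 2·2 + 2·2.25 + 2·2.5 + 2·2.75 + 3] = 13.5.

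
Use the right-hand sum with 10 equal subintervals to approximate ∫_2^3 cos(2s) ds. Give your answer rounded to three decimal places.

0.319

Δs = (3 − 2)/10 = 0.1.
Right endpoints: 2.1, 2.2, 2.3, 2.4, 2.5, 2.6, 2.7, 2.8, 2.9, 3.
f(2.1) ≈ -0.490, f(2.2) ≈ -0.307, f(2.3) ≈ -0.112, f(2.4) ≈ 0.087, f(2.5) ≈ 0.284, f(2.6) ≈ 0.469, f(2.7) ≈ 0.635, f(2.8) ≈ 0.776, f(2.9) ≈ 0.886, f(3) ≈ 0.960.
Sum = Δs · [f(2.1) + f(2.2) + f(2.3) + ...].
Sum ≈ 0.319.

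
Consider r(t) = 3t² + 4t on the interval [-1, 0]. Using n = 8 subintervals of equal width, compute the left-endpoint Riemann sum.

Δt = (0 − (-1))/8 = 0.125.
Left endpoints: -1, -0.875, -0.75, -0.625, -0.5, -0.375, -0.25, -0.125.
r(-1) = -1, r(-0.875) = -1.203125, r(-0.75) = -1.3125, r(-0.625) = -1.328125, r(-0.5) = -1.25, r(-0.375) = -1.078125, r(-0.25) = -0.8125, r(-0.125) = -0.453125.
Sum = Δt · [r(-1) + r(-0.875) + r(-0.75) + ...].
Sum = -1.0546875.

-1.0546875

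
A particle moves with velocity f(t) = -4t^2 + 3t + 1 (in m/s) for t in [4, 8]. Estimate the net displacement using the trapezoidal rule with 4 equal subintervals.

-524

Δt = (8 − 4)/4 = 1.
f(4) = -51, f(5) = -84, f(6) = -125, f(7) = -174, f(8) = -231.
T_4 = (Δt/2)·[f(t_0) + 2f(t_1) + 2f(t_2) + 2f(t_3) + f(t_4)].
Sum = -524.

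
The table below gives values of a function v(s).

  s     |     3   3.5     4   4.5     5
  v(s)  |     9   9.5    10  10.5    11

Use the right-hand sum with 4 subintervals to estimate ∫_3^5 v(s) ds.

20.5

Δs = 0.5.
Sum = 0.5·[9.5 + 10 + 10.5 + 11] = 20.5.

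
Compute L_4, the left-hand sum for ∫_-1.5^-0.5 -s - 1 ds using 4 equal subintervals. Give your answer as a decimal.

0.125

Δs = (-0.5 − (-1.5))/4 = 0.25.
Left endpoints: -1.5, -1.25, -1, -0.75.
f(-1.5) = 0.5, f(-1.25) = 0.25, f(-1) = 0, f(-0.75) = -0.25.
Sum = Δs · [f(-1.5) + f(-1.25) + f(-1) + f(-0.75)].
Sum = 0.125.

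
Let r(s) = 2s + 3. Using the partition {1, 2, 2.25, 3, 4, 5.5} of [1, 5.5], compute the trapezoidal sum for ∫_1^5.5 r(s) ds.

Subinterval widths: 1, 0.25, 0.75, 1, 1.5.
r(1) = 5, r(2) = 7, r(2.25) = 7.5, r(3) = 9, r(4) = 11, r(5.5) = 14.
On each subinterval the trapezoid contributes (Δs_i/2)·[r(s_{i-1}) + r(s_i)].
Sum = 42.75.

42.75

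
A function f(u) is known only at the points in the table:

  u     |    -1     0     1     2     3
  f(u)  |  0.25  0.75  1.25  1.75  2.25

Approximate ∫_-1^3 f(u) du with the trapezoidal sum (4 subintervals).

5

Δu = 1.
T_4 = (1/2)·[0.25 + 2·0.75 + 2·1.25 + 2·1.75 + 2.25] = 5.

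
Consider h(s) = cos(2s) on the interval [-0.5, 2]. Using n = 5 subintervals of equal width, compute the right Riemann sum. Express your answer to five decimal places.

Δs = (2 − (-0.5))/5 = 0.5.
Right endpoints: 0, 0.5, 1, 1.5, 2.
h(0) ≈ 1.00000, h(0.5) ≈ 0.54030, h(1) ≈ -0.41615, h(1.5) ≈ -0.98999, h(2) ≈ -0.65364.
Sum = Δs · [h(0) + h(0.5) + h(1) + h(1.5) + h(2)].
Sum ≈ -0.25974.

-0.25974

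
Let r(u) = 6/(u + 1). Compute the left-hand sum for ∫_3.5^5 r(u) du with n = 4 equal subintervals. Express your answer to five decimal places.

1.79011

Δu = (5 − 3.5)/4 = 0.375.
Left endpoints: 3.5, 3.875, 4.25, 4.625.
r(3.5) = 4/3, r(3.875) = 16/13, r(4.25) = 8/7, r(4.625) = 16/15.
Sum = Δu · [r(3.5) + r(3.875) + r(4.25) + r(4.625)].
Sum ≈ 1.79011.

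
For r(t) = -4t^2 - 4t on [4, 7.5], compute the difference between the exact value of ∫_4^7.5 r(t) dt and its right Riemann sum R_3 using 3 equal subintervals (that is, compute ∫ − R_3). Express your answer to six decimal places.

Exact integral: ∫_4^7.5 r(t) dt ≈ -557.66666667.
R_3 ≈ -662.92592593.
Error ≈ -557.66666667 − (-662.92592593) ≈ 105.259259.

105.259259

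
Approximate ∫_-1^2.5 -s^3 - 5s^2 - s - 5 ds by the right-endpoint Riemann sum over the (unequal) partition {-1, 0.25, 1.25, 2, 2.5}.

-76.42578125

Subinterval widths: 1.25, 1, 0.75, 0.5.
Right endpoints: 0.25, 1.25, 2, 2.5.
f(0.25) = -5.578125, f(1.25) = -16.015625, f(2) = -35, f(2.5) = -54.375.
Sum = Σ Δs_i · f(s_i).
Sum = -76.42578125.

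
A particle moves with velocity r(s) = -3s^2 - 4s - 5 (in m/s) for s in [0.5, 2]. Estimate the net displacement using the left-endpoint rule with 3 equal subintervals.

Δs = (2 − 0.5)/3 = 0.5.
Left endpoints: 0.5, 1, 1.5.
r(0.5) = -7.75, r(1) = -12, r(1.5) = -17.75.
Sum = Δs · [r(0.5) + r(1) + r(1.5)].
Sum = -18.75.

-18.75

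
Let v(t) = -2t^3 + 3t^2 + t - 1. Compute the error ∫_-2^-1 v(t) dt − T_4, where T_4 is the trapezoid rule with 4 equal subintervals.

-0.125

Exact integral: ∫_-2^-1 v(t) dt = 12.
T_4 = 12.125.
Error = 12 − 12.125 = -0.125.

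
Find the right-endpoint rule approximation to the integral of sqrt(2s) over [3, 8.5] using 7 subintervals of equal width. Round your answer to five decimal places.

Δs = (8.5 − 3)/7 = 11/14.
Right endpoints: 53/14, 32/7, 75/14, 43/7, 97/14, 54/7, 8.5.
f(53/14) ≈ 2.75162, f(32/7) ≈ 3.02372, f(75/14) ≈ 3.27327, f(43/7) ≈ 3.50510, f(97/14) ≈ 3.72252, f(54/7) ≈ 3.92792, f(8.5) ≈ 4.12311.
Sum = Δs · [f(53/14) + f(32/7) + f(75/14) + ...].
Sum ≈ 19.11427.

19.11427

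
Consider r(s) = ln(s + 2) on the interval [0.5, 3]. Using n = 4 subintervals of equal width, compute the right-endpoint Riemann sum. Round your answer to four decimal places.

3.4666

Δs = (3 − 0.5)/4 = 0.625.
Right endpoints: 1.125, 1.75, 2.375, 3.
r(1.125) ≈ 1.1394, r(1.75) ≈ 1.3218, r(2.375) ≈ 1.4759, r(3) ≈ 1.6094.
Sum = Δs · [r(1.125) + r(1.75) + r(2.375) + r(3)].
Sum ≈ 3.4666.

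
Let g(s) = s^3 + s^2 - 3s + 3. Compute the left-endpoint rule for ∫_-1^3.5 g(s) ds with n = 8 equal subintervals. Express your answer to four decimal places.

37.9358

Δs = (3.5 − (-1))/8 = 0.5625.
Left endpoints: -1, -0.4375, 0.125, 0.6875, 1.25, 1.8125, 2.375, 2.9375.
g(-1) = 6, g(-0.4375) = 18105/4096, g(0.125) = 1353/512, g(0.6875) = 7107/4096, g(1.25) = 2.765625, g(1.8125) = 27861/4096, g(2.375) = 7635/512, g(2.9375) = 115359/4096.
Sum = Δs · [g(-1) + g(-0.4375) + g(0.125) + ...].
Sum ≈ 37.9358.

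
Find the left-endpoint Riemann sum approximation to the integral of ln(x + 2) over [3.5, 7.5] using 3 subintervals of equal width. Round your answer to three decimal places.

7.635

Δx = (7.5 − 3.5)/3 = 4/3.
Left endpoints: 3.5, 29/6, 37/6.
f(3.5) ≈ 1.705, f(29/6) ≈ 1.922, f(37/6) ≈ 2.100.
Sum = Δx · [f(3.5) + f(29/6) + f(37/6)].
Sum ≈ 7.635.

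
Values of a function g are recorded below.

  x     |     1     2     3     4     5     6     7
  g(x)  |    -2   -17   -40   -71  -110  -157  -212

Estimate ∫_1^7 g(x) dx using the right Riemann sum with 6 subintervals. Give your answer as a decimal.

-607

Δx = 1.
Sum = 1·[(-17) + (-40) + (-71) + (-110) + (-157) + (-212)] = -607.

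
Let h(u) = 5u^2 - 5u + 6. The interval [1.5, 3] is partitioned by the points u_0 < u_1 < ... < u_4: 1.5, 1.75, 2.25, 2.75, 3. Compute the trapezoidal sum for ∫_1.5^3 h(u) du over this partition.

31.734375

Subinterval widths: 0.25, 0.5, 0.5, 0.25.
h(1.5) = 9.75, h(1.75) = 12.5625, h(2.25) = 20.0625, h(2.75) = 30.0625, h(3) = 36.
On each subinterval the trapezoid contributes (Δu_i/2)·[h(u_{i-1}) + h(u_i)].
Sum = 31.734375.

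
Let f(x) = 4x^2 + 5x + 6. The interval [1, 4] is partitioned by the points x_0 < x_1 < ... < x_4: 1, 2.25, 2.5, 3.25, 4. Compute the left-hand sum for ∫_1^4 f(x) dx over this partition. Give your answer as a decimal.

Subinterval widths: 1.25, 0.25, 0.75, 0.75.
Left endpoints: 1, 2.25, 2.5, 3.25.
f(1) = 15, f(2.25) = 37.5, f(2.5) = 43.5, f(3.25) = 64.5.
Sum = Σ Δx_i · f(x_i).
Sum = 109.125.

109.125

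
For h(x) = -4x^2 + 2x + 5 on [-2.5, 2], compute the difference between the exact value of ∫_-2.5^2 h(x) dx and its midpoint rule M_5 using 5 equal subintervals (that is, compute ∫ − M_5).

Exact integral: ∫_-2.5^2 h(x) dx = -11.25.
M_5 = -10.035.
Error = -11.25 − (-10.035) = -1.215.

-1.215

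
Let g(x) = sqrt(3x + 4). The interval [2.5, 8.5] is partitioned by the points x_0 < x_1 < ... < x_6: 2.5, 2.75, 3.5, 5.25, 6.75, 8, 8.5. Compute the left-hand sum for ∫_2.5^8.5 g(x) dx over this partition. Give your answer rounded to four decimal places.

Subinterval widths: 0.25, 0.75, 1.75, 1.5, 1.25, 0.5.
Left endpoints: 2.5, 2.75, 3.5, 5.25, 6.75, 8.
g(2.5) ≈ 3.3912, g(2.75) ≈ 3.5000, g(3.5) ≈ 3.8079, g(5.25) ≈ 4.4441, g(6.75) ≈ 4.9244, g(8) ≈ 5.2915.
Sum = Σ Δx_i · g(x_i).
Sum ≈ 25.6040.

25.6040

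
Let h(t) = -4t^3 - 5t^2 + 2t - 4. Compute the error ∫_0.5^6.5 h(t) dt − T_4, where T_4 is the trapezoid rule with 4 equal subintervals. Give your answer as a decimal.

Exact integral: ∫_0.5^6.5 h(t) dt = -2224.5.
T_4 = -2330.25.
Error = -2224.5 − (-2330.25) = 105.75.

105.75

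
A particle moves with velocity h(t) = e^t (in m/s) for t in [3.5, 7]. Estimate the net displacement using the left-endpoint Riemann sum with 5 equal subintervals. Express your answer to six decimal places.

734.362916

Δt = (7 − 3.5)/5 = 0.7.
Left endpoints: 3.5, 4.2, 4.9, 5.6, 6.3.
h(3.5) ≈ 33.115452, h(4.2) ≈ 66.686331, h(4.9) ≈ 134.289780, h(5.6) ≈ 270.426407, h(6.3) ≈ 544.571910.
Sum = Δt · [h(3.5) + h(4.2) + h(4.9) + h(5.6) + h(6.3)].
Sum ≈ 734.362916.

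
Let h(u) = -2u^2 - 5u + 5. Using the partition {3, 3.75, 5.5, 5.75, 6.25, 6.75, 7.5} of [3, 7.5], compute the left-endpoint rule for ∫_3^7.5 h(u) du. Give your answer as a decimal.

Subinterval widths: 0.75, 1.75, 0.25, 0.5, 0.5, 0.75.
Left endpoints: 3, 3.75, 5.5, 5.75, 6.25, 6.75.
h(3) = -28, h(3.75) = -41.875, h(5.5) = -83, h(5.75) = -89.875, h(6.25) = -104.375, h(6.75) = -119.875.
Sum = Σ Δu_i · h(u_i).
Sum = -302.0625.

-302.0625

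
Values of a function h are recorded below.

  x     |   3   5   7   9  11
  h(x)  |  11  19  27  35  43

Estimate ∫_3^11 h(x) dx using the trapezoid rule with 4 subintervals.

216

Δx = 2.
T_4 = (2/2)·[11 + 2·19 + 2·27 + 2·35 + 43] = 216.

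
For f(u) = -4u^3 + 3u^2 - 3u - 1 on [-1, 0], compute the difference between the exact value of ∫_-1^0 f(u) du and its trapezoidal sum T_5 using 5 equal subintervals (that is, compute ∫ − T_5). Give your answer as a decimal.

Exact integral: ∫_-1^0 f(u) du = 2.5.
T_5 = 2.56.
Error = 2.5 − 2.56 = -0.06.

-0.06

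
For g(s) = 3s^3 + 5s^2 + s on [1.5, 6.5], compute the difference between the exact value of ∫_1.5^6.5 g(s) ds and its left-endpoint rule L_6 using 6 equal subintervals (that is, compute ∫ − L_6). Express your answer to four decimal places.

400.7523

Exact integral: ∫_1.5^6.5 g(s) ds ≈ 1807.083333.
L_6 ≈ 1406.331019.
Error ≈ 1807.083333 − 1406.331019 ≈ 400.7523.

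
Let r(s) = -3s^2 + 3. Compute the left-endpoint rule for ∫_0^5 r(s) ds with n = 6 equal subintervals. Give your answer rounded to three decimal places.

Δs = (5 − 0)/6 = 5/6.
Left endpoints: 0, 5/6, 5/3, 2.5, 10/3, 25/6.
r(0) = 3, r(5/6) = 11/12, r(5/3) = -16/3, r(2.5) = -15.75, r(10/3) = -91/3, r(25/6) = -589/12.
Sum = Δs · [r(0) + r(5/6) + r(5/3) + ...].
Sum ≈ -80.486.

-80.486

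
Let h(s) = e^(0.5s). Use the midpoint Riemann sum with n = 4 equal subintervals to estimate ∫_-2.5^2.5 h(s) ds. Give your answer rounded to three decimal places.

6.305

Δs = (2.5 − (-2.5))/4 = 1.25.
Midpoints: -1.875, -0.625, 0.625, 1.875.
h(-1.875) ≈ 0.392, h(-0.625) ≈ 0.732, h(0.625) ≈ 1.367, h(1.875) ≈ 2.554.
Sum = Δs · [h(-1.875) + h(-0.625) + h(0.625) + h(1.875)].
Sum ≈ 6.305.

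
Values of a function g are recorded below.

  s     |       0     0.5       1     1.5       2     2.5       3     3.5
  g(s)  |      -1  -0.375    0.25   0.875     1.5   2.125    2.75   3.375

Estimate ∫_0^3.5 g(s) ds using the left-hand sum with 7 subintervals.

3.0625

Δs = 0.5.
Sum = 0.5·[(-1) + (-0.375) + 0.25 + 0.875 + 1.5 + 2.125 + 2.75] = 3.0625.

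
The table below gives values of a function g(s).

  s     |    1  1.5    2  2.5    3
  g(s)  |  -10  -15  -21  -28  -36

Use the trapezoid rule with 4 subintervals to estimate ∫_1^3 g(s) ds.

-43.5

Δs = 0.5.
T_4 = (0.5/2)·[(-10) + 2·(-15) + 2·(-21) + 2·(-28) + (-36)] = -43.5.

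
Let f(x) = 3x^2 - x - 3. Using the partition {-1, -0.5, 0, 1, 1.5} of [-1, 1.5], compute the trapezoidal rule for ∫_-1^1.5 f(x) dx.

-3.0625

Subinterval widths: 0.5, 0.5, 1, 0.5.
f(-1) = 1, f(-0.5) = -1.75, f(0) = -3, f(1) = -1, f(1.5) = 2.25.
On each subinterval the trapezoid contributes (Δx_i/2)·[f(x_{i-1}) + f(x_i)].
Sum = -3.0625.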